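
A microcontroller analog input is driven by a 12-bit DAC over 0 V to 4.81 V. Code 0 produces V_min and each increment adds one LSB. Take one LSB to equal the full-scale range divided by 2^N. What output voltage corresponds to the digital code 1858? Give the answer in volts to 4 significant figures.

V_FS = 4.81 V. LSB = 4.81 V / 2^12.
Output = V_min + (1858/4096) × range = 0 + 0.453613 × 4.81 V
      = 0 + 2.18188 = 2.18188 V.

2.182 V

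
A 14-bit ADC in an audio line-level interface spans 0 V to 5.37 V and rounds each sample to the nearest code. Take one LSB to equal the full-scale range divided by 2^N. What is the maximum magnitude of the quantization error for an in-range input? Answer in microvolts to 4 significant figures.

Span = 5.37 V.
LSB = 5.37 V ÷ 2^14 = 5.37/16384 V = 327.759 µV.
|e|_max = LSB/2 = 163.9 µV.

163.9 µV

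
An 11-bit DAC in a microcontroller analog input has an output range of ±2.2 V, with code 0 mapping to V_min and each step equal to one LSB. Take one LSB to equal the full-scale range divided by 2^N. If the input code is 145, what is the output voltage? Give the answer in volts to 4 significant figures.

Full-scale range = 2.2 V − (-2.2 V) = 4.4 V. LSB = 4.4 V / 2^11.
V_out = -2.2 + 145 × (4.4/2048) V
      = -2.2 + 0.311523 = -1.88848 V.

-1.888 V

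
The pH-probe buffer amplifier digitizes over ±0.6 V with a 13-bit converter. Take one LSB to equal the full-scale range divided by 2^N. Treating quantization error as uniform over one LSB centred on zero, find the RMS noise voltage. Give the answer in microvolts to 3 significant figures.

42.3 µV

The full-scale span is 0.6 − (-0.6) = 1.2 V.
LSB = 1.2 V ÷ 2^13 = 1.2/8192 V = 146.48 µV.
RMS of a uniform error over width LSB is LSB/√12 = 42.3 µV.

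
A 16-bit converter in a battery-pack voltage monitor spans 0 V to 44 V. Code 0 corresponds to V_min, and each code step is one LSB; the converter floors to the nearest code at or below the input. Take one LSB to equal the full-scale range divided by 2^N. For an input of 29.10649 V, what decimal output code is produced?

V_FS = 44 V. LSB = 44 V / 2^16 ≈ 0.6714 mV.
(V_in − V_min) × 2^16/range = (29.10649 − (0)) × 65536/44 = 43352.794.
Floor → code = 43352.

43352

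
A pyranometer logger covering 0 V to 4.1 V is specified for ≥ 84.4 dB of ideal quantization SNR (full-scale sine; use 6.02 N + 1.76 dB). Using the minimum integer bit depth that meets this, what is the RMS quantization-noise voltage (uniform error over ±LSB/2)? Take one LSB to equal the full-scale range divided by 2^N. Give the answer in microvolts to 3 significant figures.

Span = 4.1 V.
Solving 6.02 N ≥ 84.4 − 1.76: N ≥ 13.728. Round up → N = 14.
LSB = 4.1 V / 2^14 = 250.24 µV.
RMS noise = LSB/√12 = 72.2 µV.

72.2 µV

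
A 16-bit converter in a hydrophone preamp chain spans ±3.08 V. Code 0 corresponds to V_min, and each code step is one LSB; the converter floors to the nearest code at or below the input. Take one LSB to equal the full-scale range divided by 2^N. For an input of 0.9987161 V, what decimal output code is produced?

Full-scale range = 3.08 V − (-3.08 V) = 6.16 V. LSB = 6.16 V / 2^16 ≈ 93.99 µV.
(V_in − V_min) × 2^16/range = (0.9987161 − (-3.08)) × 65536/6.16 = 43393.302.
Floor → code = 43393.

43393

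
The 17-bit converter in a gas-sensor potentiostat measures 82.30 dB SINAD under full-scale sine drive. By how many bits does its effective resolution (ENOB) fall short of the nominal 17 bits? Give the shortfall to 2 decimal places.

3.62 bits

ENOB = (SINAD − 1.76)/6.02 = (82.30 − 1.76)/6.02 = 13.3787 bits.
17 − 13.3787 = 3.62 bits below nominal.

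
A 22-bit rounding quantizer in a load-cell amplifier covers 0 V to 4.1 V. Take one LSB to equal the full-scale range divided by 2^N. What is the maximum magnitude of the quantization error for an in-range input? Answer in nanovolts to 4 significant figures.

488.8 nV

V_FS = 4.1 V.
LSB = 4.1 V ÷ 2^22 = 4.1/4194304 V = 0.977516 µV.
|e|_max = LSB/2 = 488.8 nV.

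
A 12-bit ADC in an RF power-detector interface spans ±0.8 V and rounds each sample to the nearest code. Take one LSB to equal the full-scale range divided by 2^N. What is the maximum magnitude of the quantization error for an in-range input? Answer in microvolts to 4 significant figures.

195.3 µV

The full-scale span is 0.8 − (-0.8) = 1.6 V.
LSB = 1.6 V / 2^12 = 390.625 µV.
Worst-case error for round-to-nearest is half an LSB: 195.3 µV.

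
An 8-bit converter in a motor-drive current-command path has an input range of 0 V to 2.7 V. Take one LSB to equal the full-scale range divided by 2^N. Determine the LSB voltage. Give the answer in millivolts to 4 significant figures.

Range is 2.7 V.
Number of codes = 2^8 = 256.
LSB = 2.7 V ÷ 2^8 = 2.7/256 V = 10.55 mV.

10.55 mV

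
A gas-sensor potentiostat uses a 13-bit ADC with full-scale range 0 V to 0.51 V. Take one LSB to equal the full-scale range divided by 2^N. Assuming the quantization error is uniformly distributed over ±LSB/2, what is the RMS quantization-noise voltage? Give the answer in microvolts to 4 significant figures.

Range is 0.51 V.
One LSB is 0.51 V / 8192 = 62.2559 µV.
RMS of a uniform error over width LSB is LSB/√12 = 17.97 µV.

17.97 µV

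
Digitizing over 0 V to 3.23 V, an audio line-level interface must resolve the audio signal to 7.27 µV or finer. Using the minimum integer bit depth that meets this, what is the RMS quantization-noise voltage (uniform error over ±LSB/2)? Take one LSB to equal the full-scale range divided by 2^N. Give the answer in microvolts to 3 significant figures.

1.78 µV

Span = 3.23 V.
3.23 V / 7.27 µV = 444300. Since 2^18 = 262144 and 2^19 = 524288, N = 19.
Step size = 3.23/524288 V = 6.1607 µV.
RMS noise = LSB/√12 = 1.78 µV.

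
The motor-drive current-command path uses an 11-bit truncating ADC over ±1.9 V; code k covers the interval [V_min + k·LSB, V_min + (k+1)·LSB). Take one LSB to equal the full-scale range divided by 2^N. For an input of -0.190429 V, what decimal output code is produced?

Span: 1.9 V − (-1.9 V) = 3.8 V. LSB = 3.8 V / 2^11 ≈ 1.855 mV.
code = ⌊(V_in − V_min)/LSB⌋ = ⌊(V_in − V_min) × 2^11 / range⌋
     = ⌊(-0.190429 − (-1.9)) × 2048 / 3.8⌋ = ⌊1.709571 × 2048/3.8⌋
     = ⌊921.369⌋ = 921.

921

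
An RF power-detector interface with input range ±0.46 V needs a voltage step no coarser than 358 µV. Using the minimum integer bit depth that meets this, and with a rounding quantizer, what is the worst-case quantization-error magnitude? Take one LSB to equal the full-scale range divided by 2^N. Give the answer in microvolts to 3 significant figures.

Span: 0.46 V − (-0.46 V) = 0.92 V.
0.92 V / 358 µV = 2570. Since 2^11 = 2048 and 2^12 = 4096, N = 12.
LSB = 0.92 V ÷ 2^12 = 0.92/4096 V = 224.61 µV.
|e|_max = LSB/2 = 112 µV.

112 µV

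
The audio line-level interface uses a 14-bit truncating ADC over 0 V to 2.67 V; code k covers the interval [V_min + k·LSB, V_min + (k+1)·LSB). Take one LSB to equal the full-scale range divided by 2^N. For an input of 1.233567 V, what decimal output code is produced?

Span = 2.67 V. LSB = 2.67 V / 2^14 ≈ 163.0 µV.
code = ⌊(V_in − V_min)/LSB⌋ = ⌊(V_in − V_min) × 2^14 / range⌋
     = ⌊(1.233567 − (0)) × 16384 / 2.67⌋ = ⌊1.233567 × 16384/2.67⌋
     = ⌊7569.574⌋ = 7569.

7569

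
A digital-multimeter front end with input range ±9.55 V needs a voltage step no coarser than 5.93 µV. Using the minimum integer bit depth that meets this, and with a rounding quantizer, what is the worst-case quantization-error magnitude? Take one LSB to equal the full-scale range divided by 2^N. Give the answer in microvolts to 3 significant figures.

Full-scale range = 9.55 V − (-9.55 V) = 19.1 V.
Levels needed ≥ 19.1/5.93 µV = 3.221e6. 2^22 = 4194304 suffices, so N_min = 22.
One LSB is 19.1 V / 4194304 = 4.5538 µV.
|e|_max = LSB/2 = 2.28 µV.

2.28 µV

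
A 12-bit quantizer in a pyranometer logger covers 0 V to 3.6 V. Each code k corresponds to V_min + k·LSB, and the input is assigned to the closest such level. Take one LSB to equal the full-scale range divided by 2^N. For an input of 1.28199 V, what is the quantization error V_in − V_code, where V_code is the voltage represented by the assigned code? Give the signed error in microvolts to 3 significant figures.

Full-scale range = 3.6 V. LSB = 3.6 V / 2^12 ≈ 0.8789 mV.
(V_in − V_min)/LSB = (1.28199 − (0)) × 4096/3.6 = 1458.6197 → nearest code k = 1459.
V_code = V_min + k × range/2^12 = 0 + 1459 × 3.6/4096 = 1.282324219 V.
V_in − V_code = 1.28199 − (1.282324219) = −334 µV.

−334 µV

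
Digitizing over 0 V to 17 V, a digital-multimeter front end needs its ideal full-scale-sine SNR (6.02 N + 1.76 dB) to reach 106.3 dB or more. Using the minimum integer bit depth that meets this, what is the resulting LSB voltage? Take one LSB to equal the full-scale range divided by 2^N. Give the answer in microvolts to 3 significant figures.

64.8 µV

V_FS = 17 V.
6.02 N + 1.76 ≥ 106.3 gives N ≥ 17.365, so the minimum integer is 18.
One LSB is 17 V / 262144 = 64.8 µV.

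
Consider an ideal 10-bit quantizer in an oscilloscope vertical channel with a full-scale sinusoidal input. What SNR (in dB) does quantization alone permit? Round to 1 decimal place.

62.0 dB

SNR = 6.02·10 + 1.76 = 61.96 dB.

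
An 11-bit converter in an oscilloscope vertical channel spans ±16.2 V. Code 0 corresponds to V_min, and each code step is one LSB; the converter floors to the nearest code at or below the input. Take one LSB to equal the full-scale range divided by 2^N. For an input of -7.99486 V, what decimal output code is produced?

The full-scale span is 16.2 − (-16.2) = 32.4 V. LSB = 32.4 V / 2^11 ≈ 15.82 mV.
(V_in − V_min) × 2^11/range = (-7.99486 − (-16.2)) × 2048/32.4 = 518.646.
Floor → code = 518.

518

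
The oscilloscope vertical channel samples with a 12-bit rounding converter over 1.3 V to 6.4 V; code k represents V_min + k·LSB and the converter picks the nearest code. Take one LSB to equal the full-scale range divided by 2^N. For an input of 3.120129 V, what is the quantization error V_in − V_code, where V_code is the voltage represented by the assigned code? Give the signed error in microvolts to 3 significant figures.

Full-scale range = 6.4 V − (1.3 V) = 5.1 V. LSB = 5.1 V / 2^12 ≈ 1.245 mV.
(3.120129 − (1.3)) / LSB = 1.820129 × 4096/5.1 = 1461.8134. Nearest integer: k = 1462.
Reconstructed level: 1.3 + 1462 × 5.1/4096 V = 3.120361328 V.
e = 3.120129 − (3.120361328) = −232 µV.

−232 µV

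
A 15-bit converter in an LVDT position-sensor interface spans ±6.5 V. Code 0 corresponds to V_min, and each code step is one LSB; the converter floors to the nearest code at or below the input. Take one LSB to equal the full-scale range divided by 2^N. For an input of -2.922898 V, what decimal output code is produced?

The full-scale span is 6.5 − (-6.5) = 13 V. LSB = 13 V / 2^15 ≈ 396.7 µV.
V_in − V_min = -2.922898 − (-6.5) = 3.577102 V.
Divide by LSB: 3.577102 × 32768/13 = 9016.4983.
Truncating gives code 9016.

9016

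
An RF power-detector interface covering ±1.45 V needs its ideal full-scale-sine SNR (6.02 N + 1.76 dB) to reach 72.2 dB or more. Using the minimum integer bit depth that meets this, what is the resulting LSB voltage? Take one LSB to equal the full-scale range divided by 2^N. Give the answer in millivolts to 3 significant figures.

0.708 mV

Full-scale range = 1.45 V − (-1.45 V) = 2.9 V.
6.02 N + 1.76 ≥ 72.2 gives N ≥ 11.701, so the minimum integer is 12.
Step size = 2.9/4096 V = 0.708 mV.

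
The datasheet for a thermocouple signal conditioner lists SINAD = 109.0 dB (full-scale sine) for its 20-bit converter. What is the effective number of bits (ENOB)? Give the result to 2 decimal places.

(109.0 − 1.76) / 6.02 = 107.24/6.02 = 17.8140 effective bits.

17.81 bits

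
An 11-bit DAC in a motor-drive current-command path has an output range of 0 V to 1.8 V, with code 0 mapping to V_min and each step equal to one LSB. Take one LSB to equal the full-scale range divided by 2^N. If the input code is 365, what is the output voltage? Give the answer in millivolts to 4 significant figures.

320.8 mV

V_FS = 1.8 V. LSB = 1.8 V / 2^11.
V_out = 0 + 365 × (1.8/2048) V
      = 0 + 0.320801 = 0.320801 V.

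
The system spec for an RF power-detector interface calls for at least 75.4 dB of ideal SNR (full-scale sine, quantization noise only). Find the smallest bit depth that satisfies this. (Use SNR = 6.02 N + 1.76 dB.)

6.02 N + 1.76 ≥ 75.4 gives N ≥ 12.233, so the minimum integer is 13.

13 bits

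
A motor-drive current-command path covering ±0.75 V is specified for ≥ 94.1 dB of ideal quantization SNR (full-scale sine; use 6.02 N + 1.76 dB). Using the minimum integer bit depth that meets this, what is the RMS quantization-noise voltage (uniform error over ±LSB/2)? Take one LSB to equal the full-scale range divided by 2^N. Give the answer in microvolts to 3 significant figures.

The full-scale span is 0.75 − (-0.75) = 1.5 V.
Solving 6.02 N ≥ 94.1 − 1.76: N ≥ 15.339. Round up → N = 16.
LSB = 1.5 V / 2^16 = 22.888 µV.
V_rms = LSB/√12 = 6.61 µV.

6.61 µV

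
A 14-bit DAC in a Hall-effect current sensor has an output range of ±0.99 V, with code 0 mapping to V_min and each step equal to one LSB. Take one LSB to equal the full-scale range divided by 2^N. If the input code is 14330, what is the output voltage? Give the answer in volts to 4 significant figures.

0.7418 V

The full-scale span is 0.99 − (-0.99) = 1.98 V. LSB = 1.98 V / 2^14.
V_out = V_min + code × LSB = -0.99 V + 14330 × 1.98 V / 16384
      = -0.99 V + 1.73177 V = 0.741775 V.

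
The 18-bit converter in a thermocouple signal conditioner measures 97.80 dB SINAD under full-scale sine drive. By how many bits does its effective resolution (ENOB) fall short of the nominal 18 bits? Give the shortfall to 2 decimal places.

2.05 bits

N_eff = (97.80 − 1.76)/6.02 = 15.9535 bits.
Shortfall = 18 − 15.9535 = 2.0465 bits.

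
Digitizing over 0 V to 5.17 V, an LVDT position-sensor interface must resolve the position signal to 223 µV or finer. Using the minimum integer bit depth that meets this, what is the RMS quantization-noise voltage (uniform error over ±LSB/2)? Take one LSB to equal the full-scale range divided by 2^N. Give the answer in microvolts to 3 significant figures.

V_FS = 5.17 V.
Levels needed ≥ 5.17/223 µV = 23180. 2^15 = 32768 suffices, so N_min = 15.
Step size = 5.17/32768 V = 157.78 µV.
RMS noise = LSB/√12 = 45.5 µV.

45.5 µV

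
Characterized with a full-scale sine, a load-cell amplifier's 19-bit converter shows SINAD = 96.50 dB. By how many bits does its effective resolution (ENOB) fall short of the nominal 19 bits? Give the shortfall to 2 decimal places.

N_eff = (96.50 − 1.76)/6.02 = 15.7375 bits.
Lost resolution: 19 − 15.7375 = 3.2625 bits.

3.26 bits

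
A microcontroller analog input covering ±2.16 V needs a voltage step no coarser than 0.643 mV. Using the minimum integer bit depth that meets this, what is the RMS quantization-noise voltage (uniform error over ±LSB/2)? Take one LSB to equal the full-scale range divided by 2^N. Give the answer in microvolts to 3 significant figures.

Full-scale range = 2.16 V − (-2.16 V) = 4.32 V.
Required number of levels: 4.32/0.643 mV = 6718.5; smallest N with 2^N ≥ that is 13.
Step size = 4.32/8192 V = 0.52734 mV.
σ_q = LSB/√12 = 0.52734 mV/3.4641 = 152 µV.

152 µV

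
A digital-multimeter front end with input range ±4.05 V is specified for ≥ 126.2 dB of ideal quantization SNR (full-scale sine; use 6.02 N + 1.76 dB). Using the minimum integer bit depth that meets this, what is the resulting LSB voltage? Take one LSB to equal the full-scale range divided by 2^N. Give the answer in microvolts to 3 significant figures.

3.86 µV

Full-scale range = 4.05 V − (-4.05 V) = 8.1 V.
6.02 N + 1.76 ≥ 126.2 gives N ≥ 20.671, so the minimum integer is 21.
One LSB is 8.1 V / 2097152 = 3.86 µV.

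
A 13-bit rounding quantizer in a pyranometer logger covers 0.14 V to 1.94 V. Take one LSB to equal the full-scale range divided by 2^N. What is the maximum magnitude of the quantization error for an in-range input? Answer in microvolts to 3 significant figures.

110 µV

Full-scale range = 1.94 V − (0.14 V) = 1.8 V.
LSB = 1.8 V ÷ 2^13 = 1.8/8192 V = 219.73 µV.
|e|_max = LSB/2 = 110 µV.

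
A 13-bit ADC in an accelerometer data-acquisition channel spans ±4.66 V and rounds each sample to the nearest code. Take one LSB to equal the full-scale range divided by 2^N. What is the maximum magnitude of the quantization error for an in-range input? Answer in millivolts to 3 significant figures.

0.569 mV

Span: 4.66 V − (-4.66 V) = 9.32 V.
Step size = 9.32/8192 V = 1.1377 mV.
A rounding quantizer has |error| ≤ LSB/2 = 0.569 mV.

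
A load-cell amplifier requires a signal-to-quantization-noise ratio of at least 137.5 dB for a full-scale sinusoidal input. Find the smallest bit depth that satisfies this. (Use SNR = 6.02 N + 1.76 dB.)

23 bits

N ≥ (137.5 − 1.76)/6.02 = 22.548 → N_min = 23.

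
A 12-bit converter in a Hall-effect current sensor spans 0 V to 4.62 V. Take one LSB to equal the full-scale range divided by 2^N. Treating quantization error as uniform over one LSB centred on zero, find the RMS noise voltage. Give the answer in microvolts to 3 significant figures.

Span = 4.62 V.
One LSB is 4.62 V / 4096 = 1.1279 mV.
σ_q = LSB/√12 = 1.1279 mV/3.4641 = 326 µV.

326 µV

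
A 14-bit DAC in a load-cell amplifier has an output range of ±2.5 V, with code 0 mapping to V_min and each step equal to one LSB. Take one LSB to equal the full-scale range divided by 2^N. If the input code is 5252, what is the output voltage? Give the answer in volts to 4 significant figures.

-0.8972 V

The full-scale span is 2.5 − (-2.5) = 5 V. LSB = 5 V / 2^14.
V_out = -2.5 + 5252 × (5/16384) V
      = -2.5 V + 1.60278 V = -0.897217 V.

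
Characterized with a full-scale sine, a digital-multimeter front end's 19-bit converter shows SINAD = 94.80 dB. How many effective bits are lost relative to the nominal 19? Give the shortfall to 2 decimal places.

3.54 bits

N_eff = (94.80 − 1.76)/6.02 = 15.4551 bits.
19 − 15.4551 = 3.54 bits below nominal.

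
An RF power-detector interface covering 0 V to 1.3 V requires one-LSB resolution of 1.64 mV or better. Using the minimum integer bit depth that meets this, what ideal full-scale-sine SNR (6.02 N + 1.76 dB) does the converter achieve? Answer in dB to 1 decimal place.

Full-scale range = 1.3 V.
Need 2^N ≥ 1.3 V / 1.64 mV = 792.7 → N_min = 10.
Ideal SNR at N = 10: 6.02·10 + 1.76 = 62.0 dB.

62.0 dB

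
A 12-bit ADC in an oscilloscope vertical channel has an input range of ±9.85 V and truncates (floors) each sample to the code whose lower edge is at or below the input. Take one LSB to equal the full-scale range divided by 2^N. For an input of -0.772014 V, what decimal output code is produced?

Full-scale range = 9.85 V − (-9.85 V) = 19.7 V. LSB = 19.7 V / 2^12 ≈ 4.810 mV.
code = ⌊(V_in − V_min)/LSB⌋ = ⌊(V_in − V_min) × 2^12 / range⌋
     = ⌊(-0.772014 − (-9.85)) × 4096 / 19.7⌋ = ⌊9.077986 × 4096/19.7⌋
     = ⌊1887.484⌋ = 1887.

1887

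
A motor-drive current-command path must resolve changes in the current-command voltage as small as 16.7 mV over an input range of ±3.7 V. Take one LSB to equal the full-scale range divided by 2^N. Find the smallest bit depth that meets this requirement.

Full-scale range = 3.7 V − (-3.7 V) = 7.4 V.
Levels needed ≥ 7.4/16.7 mV = 443.1. 2^9 = 512 suffices, so N_min = 9.

9 bits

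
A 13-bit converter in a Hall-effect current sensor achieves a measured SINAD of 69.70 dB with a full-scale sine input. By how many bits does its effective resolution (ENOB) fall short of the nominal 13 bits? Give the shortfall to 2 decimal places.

1.71 bits

ENOB = (SINAD − 1.76)/6.02 = (69.70 − 1.76)/6.02 = 11.2857 bits.
13 − 11.2857 = 1.71 bits below nominal.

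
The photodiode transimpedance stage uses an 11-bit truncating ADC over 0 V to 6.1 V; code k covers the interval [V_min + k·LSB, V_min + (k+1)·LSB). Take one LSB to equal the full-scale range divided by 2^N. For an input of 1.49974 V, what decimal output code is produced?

Full-scale range = 6.1 V. LSB = 6.1 V / 2^11 ≈ 2.979 mV.
(V_in − V_min) × 2^11/range = (1.49974 − (0)) × 2048/6.1 = 503.519.
Floor → code = 503.

503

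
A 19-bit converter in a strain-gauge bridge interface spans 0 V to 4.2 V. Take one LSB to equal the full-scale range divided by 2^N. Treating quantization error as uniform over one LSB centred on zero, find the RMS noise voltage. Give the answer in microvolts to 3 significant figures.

2.31 µV

Full-scale range = 4.2 V.
Step size = 4.2/524288 V = 8.0109 µV.
For a uniform distribution on [−LSB/2, +LSB/2], V_rms = LSB/√12 = 8.0109 µV/3.4641 = 2.31 µV.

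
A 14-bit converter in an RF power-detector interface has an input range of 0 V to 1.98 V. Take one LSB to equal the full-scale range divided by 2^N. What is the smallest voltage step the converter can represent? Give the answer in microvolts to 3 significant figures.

121 µV

Span = 1.98 V.
There are 2^14 = 16384 steps.
One LSB is 1.98 V / 16384 = 121 µV.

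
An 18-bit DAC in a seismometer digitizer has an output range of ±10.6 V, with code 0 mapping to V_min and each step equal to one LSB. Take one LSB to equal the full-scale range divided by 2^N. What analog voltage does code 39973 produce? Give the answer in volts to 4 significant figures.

The full-scale span is 10.6 − (-10.6) = 21.2 V. LSB = 21.2 V / 2^18.
V_out = V_min + code × LSB = -10.6 V + 39973 × 21.2 V / 262144
      = -10.6 + 3.23268 = -7.36732 V.

-7.367 V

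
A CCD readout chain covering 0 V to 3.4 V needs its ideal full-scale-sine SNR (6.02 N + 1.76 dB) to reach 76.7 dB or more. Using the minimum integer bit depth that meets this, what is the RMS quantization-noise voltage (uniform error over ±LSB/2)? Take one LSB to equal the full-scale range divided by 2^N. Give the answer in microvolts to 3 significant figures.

120 µV

Span = 3.4 V.
6.02 N + 1.76 ≥ 76.7 gives N ≥ 12.449, so the minimum integer is 13.
One LSB is 3.4 V / 8192 = 415.04 µV.
σ_q = LSB/√12 = 415.04 µV/3.4641 = 120 µV.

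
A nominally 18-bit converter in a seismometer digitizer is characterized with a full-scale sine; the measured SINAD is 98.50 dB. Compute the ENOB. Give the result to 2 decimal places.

ENOB = (SINAD − 1.76) / 6.02 = (98.50 − 1.76) / 6.02 = 96.74 / 6.02 = 16.0698.

16.07 bits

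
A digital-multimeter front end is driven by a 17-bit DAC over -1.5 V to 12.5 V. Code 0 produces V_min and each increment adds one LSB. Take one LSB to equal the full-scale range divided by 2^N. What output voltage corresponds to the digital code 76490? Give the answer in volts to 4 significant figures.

6.670 V

Range = 12.5 − (-1.5) = 14 V. LSB = 14 V / 2^17.
Output = V_min + (76490/131072) × range = -1.5 + 0.583572 × 14 V
      = -1.5 V + 8.17001 V = 6.67001 V.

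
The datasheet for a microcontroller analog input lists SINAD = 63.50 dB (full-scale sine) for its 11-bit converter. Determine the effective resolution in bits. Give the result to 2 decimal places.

Inverting SNR = 6.02 N + 1.76: N_eff = (63.50 − 1.76)/6.02 = 10.2558.

10.26 bits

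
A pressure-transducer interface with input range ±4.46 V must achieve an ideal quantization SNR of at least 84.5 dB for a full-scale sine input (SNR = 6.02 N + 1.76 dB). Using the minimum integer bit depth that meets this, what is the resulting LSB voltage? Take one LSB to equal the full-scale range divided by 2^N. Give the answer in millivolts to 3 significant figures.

Range = 4.46 − (-4.46) = 8.92 V.
N ≥ (84.5 − 1.76)/6.02 = 13.744 → N_min = 14.
One LSB is 8.92 V / 16384 = 0.544 mV.

0.544 mV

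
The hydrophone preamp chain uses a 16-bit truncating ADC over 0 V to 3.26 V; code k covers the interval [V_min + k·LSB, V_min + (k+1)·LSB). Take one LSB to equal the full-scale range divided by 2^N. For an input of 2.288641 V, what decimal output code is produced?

46008

Range is 3.26 V. LSB = 3.26 V / 2^16 ≈ 49.74 µV.
V_in − V_min = 2.288641 − (0) = 2.288641 V.
Divide by LSB: 2.288641 × 65536/3.26 = 46008.7045.
Truncating gives code 46008.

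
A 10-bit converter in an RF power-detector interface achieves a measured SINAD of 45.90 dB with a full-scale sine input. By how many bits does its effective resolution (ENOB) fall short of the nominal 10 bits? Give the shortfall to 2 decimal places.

ENOB = (SINAD − 1.76)/6.02 = (45.90 − 1.76)/6.02 = 7.3322 bits.
Lost resolution: 10 − 7.3322 = 2.6678 bits.

2.67 bits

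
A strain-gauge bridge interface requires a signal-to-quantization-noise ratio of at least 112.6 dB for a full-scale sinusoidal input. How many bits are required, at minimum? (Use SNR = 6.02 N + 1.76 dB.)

19 bits

Required N = ⌈(112.6 − 1.76)/6.02⌉ = ⌈18.412⌉ = 19.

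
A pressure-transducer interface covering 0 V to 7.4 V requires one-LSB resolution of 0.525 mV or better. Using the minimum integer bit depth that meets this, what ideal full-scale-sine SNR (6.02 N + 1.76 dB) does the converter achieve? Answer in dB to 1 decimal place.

V_FS = 7.4 V.
Levels needed ≥ 7.4/0.525 mV = 14100. 2^14 = 16384 suffices, so N_min = 14.
6.02(14) + 1.76 = 86.04 dB.

86.0 dB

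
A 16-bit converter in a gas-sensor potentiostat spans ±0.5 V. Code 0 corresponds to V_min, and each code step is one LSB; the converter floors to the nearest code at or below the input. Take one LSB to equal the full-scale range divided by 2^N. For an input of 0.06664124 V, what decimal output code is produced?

37135

Span: 0.5 V − (-0.5 V) = 1 V. LSB = 1 V / 2^16 ≈ 15.26 µV.
(V_in − V_min) × 2^16/range = (0.06664124 − (-0.5)) × 65536/1 = 37135.400.
Floor → code = 37135.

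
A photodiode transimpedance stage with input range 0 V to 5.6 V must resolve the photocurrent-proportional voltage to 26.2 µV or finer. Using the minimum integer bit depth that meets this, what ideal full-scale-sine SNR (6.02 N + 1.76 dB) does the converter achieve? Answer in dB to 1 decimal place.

110.1 dB

Span = 5.6 V.
Required number of levels: 5.6/26.2 µV = 213740; smallest N with 2^N ≥ that is 18.
SNR = 6.02 × 18 + 1.76 = 110.12 dB.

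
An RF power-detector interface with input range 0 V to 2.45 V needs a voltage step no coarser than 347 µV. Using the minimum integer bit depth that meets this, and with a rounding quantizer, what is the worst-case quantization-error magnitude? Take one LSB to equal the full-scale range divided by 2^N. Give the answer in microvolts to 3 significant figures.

150 µV

Range is 2.45 V.
Levels needed ≥ 2.45/347 µV = 7061. 2^13 = 8192 suffices, so N_min = 13.
Step size = 2.45/8192 V = 299.07 µV.
Half an LSB is 150 µV.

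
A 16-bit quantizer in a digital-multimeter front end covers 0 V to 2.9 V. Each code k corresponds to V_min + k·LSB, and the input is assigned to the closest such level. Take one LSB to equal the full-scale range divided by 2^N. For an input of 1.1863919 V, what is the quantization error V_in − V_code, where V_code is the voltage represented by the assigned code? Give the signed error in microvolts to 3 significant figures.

−7.94 µV

Range is 2.9 V. LSB = 2.9 V / 2^16 ≈ 44.25 µV.
(1.1863919 − (0)) / LSB = 1.1863919 × 65536/2.9 = 26810.8205. Nearest integer: k = 26811.
V_code = V_min + k × range/2^16 = 0 + 26811 × 2.9/65536 = 1.1863998413 V.
Error = V_in − V_code = 1.1863919 − (1.1863998413) = −7.94 µV.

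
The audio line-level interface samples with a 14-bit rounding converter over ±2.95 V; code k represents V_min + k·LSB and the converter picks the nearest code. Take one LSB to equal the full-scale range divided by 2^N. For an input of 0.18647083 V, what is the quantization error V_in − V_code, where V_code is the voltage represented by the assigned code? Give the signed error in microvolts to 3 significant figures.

−64.8 µV

Full-scale range = 2.95 V − (-2.95 V) = 5.9 V. LSB = 5.9 V / 2^14 ≈ 360.1 µV.
(0.18647083 − (-2.95)) / LSB = 3.13647083 × 16384/5.9 = 8709.8200. Nearest integer: k = 8710.
V_code = -2.95 + (8710/16384) × 5.9 = 0.18653564453 V.
Error = V_in − V_code = 0.18647083 − (0.18653564453) = −64.8 µV.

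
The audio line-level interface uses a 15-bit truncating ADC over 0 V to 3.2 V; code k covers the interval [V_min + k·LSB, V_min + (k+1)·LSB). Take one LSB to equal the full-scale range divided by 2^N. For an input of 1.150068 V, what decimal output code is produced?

Span = 3.2 V. LSB = 3.2 V / 2^15 ≈ 97.66 µV.
code = ⌊(V_in − V_min)/LSB⌋ = ⌊(V_in − V_min) × 2^15 / range⌋
     = ⌊(1.150068 − (0)) × 32768 / 3.2⌋ = ⌊1.150068 × 32768/3.2⌋
     = ⌊11776.696⌋ = 11776.

11776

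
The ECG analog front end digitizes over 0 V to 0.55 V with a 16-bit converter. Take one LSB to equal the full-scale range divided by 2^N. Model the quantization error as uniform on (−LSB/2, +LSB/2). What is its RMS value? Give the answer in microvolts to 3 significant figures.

2.42 µV

Full-scale range = 0.55 V.
LSB = 0.55 V / 2^16 = 8.3923 µV.
RMS of a uniform error over width LSB is LSB/√12 = 2.42 µV.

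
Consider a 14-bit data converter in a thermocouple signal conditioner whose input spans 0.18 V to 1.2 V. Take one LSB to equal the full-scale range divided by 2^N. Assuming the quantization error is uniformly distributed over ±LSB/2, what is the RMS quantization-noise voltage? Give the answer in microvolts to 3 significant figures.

18.0 µV

Range = 1.2 − (0.18) = 1.02 V.
LSB = 1.02 V ÷ 2^14 = 1.02/16384 V = 62.256 µV.
For a uniform distribution on [−LSB/2, +LSB/2], V_rms = LSB/√12 = 62.256 µV/3.4641 = 18.0 µV.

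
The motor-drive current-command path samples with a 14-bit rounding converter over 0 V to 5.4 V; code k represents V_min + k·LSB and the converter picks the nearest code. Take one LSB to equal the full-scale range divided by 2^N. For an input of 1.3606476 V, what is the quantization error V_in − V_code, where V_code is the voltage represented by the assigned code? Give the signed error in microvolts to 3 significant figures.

+101 µV

Full-scale range = 5.4 V. LSB = 5.4 V / 2^14 ≈ 329.6 µV.
(V_in − V_min)/LSB = (1.3606476 − (0)) × 16384/5.4 = 4128.3056 → nearest code k = 4128.
V_code = V_min + k × range/2^14 = 0 + 4128 × 5.4/16384 = 1.3605468750 V.
e = 1.3606476 − (1.3605468750) = +101 µV.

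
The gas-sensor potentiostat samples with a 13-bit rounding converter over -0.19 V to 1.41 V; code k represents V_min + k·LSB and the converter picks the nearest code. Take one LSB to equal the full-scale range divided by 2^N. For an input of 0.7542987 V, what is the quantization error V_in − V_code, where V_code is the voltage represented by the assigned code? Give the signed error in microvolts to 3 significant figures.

−37.2 µV

Span: 1.41 V − (-0.19 V) = 1.6 V. LSB = 1.6 V / 2^13 ≈ 195.3 µV.
Position in LSBs: (0.7542987 − (-0.19)) × 8192/1.6 = 4834.8093; rounding gives k = 4835.
V_code = V_min + k × range/2^13 = -0.19 + 4835 × 1.6/8192 = 0.7543359375 V.
e = 0.7542987 − (0.7543359375) = −37.2 µV.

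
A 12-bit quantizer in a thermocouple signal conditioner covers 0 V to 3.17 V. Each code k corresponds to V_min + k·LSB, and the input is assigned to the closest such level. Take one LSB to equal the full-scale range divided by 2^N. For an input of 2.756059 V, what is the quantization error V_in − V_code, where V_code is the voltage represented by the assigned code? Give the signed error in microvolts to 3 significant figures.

+109 µV

V_FS = 3.17 V. LSB = 3.17 V / 2^12 ≈ 0.7739 mV.
(2.756059 − (0)) / LSB = 2.756059 × 4096/3.17 = 3561.1412. Nearest integer: k = 3561.
Reconstructed level: 0 + 3561 × 3.17/4096 V = 2.755949707 V.
e = 2.756059 − (2.755949707) = +109 µV.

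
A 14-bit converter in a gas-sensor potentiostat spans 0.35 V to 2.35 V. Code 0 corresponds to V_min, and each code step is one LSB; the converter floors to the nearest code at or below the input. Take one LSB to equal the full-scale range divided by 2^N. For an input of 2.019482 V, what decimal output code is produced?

Span: 2.35 V − (0.35 V) = 2 V. LSB = 2 V / 2^14 ≈ 122.1 µV.
(V_in − V_min) × 2^14/range = (2.019482 − (0.35)) × 16384/2 = 13676.397.
Floor → code = 13676.

13676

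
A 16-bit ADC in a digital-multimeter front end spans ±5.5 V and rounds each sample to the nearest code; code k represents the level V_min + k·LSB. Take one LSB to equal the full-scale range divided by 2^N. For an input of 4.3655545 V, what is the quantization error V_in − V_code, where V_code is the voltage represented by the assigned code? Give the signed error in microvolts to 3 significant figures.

Full-scale range = 5.5 V − (-5.5 V) = 11 V. LSB = 11 V / 2^16 ≈ 167.8 µV.
Position in LSBs: (4.3655545 − (-5.5)) × 65536/11 = 58777.1800; rounding gives k = 58777.
V_code = V_min + k × range/2^16 = -5.5 + 58777 × 11/65536 = 4.3655242920 V.
Error = V_in − V_code = 4.3655545 − (4.3655242920) = +30.2 µV.

+30.2 µV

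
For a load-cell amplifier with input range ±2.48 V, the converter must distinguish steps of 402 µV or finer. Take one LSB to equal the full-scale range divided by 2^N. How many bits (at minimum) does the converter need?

14 bits

Span: 2.48 V − (-2.48 V) = 4.96 V.
Need 2^N ≥ 4.96 V / 402 µV = 12340 → N_min = 14.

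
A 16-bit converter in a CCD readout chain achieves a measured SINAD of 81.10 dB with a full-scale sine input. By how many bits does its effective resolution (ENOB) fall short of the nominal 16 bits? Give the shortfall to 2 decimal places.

2.82 bits

ENOB = (SINAD − 1.76)/6.02 = (81.10 − 1.76)/6.02 = 13.1794 bits.
Shortfall = 16 − 13.1794 = 2.8206 bits.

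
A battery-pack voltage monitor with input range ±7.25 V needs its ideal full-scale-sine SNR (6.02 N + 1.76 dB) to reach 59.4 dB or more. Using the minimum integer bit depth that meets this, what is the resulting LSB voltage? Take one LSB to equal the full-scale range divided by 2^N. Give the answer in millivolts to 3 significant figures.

14.2 mV

Span: 7.25 V − (-7.25 V) = 14.5 V.
N ≥ (59.4 − 1.76)/6.02 = 9.575 → N_min = 10.
LSB = 14.5 V ÷ 2^10 = 14.5/1024 V = 14.2 mV.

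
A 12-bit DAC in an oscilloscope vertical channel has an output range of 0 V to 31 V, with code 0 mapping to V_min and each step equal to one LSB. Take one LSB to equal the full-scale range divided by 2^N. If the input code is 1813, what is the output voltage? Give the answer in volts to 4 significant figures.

13.72 V

Range is 31 V. LSB = 31 V / 2^12.
Output = V_min + (1813/4096) × range = 0 + 0.442627 × 31 V
      = 0 + 13.7214 = 13.7214 V.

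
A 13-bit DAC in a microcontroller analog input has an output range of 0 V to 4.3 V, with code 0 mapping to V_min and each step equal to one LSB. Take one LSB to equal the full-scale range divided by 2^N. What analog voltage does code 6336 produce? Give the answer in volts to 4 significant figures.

3.326 V

Span = 4.3 V. LSB = 4.3 V / 2^13.
V_out = 0 + 6336 × (4.3/8192) V
      = 0 + 3.32578 = 3.32578 V.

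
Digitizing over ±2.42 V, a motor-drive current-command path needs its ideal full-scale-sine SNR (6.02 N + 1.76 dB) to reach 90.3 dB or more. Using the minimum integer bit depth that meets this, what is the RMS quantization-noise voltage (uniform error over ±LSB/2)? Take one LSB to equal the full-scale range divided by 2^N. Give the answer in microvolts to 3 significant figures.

Span: 2.42 V − (-2.42 V) = 4.84 V.
Required N = ⌈(90.3 − 1.76)/6.02⌉ = ⌈14.708⌉ = 15.
Step size = 4.84/32768 V = 147.71 µV.
RMS noise = LSB/√12 = 42.6 µV.

42.6 µV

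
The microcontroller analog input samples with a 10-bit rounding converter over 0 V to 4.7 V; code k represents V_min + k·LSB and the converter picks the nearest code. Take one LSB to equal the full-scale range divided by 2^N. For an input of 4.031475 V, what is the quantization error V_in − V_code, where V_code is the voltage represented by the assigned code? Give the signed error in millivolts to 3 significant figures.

+1.59 mV

Full-scale range = 4.7 V. LSB = 4.7 V / 2^10 ≈ 4.590 mV.
(V_in − V_min)/LSB = (4.031475 − (0)) × 1024/4.7 = 878.3469 → nearest code k = 878.
Reconstructed level: 0 + 878 × 4.7/1024 V = 4.029882813 V.
V_in − V_code = 4.031475 − (4.029882813) = +1.59 mV.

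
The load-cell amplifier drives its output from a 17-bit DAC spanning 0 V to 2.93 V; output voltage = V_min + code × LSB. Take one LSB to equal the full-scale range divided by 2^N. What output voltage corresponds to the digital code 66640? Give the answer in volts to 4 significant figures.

1.490 V

V_FS = 2.93 V. LSB = 2.93 V / 2^17.
V_out = 0 + 66640 × (2.93/131072) V
      = 0 + 1.48968 = 1.48968 V.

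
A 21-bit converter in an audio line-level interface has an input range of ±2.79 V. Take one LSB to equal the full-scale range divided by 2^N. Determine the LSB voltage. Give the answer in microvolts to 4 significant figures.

2.661 µV

Range = 2.79 − (-2.79) = 5.58 V.
There are 2^21 = 2097152 steps.
LSB = 5.58 V ÷ 2^21 = 5.58/2097152 V = 2.661 µV.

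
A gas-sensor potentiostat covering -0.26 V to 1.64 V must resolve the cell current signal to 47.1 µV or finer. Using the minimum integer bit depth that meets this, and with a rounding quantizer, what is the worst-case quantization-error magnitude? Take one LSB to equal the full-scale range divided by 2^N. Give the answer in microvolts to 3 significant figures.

Span: 1.64 V − (-0.26 V) = 1.9 V.
Levels needed ≥ 1.9/47.1 µV = 40340. 2^16 = 65536 suffices, so N_min = 16.
Step size = 1.9/65536 V = 28.992 µV.
|e|_max = LSB/2 = 14.5 µV.

14.5 µV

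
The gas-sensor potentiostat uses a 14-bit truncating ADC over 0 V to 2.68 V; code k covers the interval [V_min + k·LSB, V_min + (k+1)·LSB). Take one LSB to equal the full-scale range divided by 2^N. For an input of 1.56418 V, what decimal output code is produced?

9562

Span = 2.68 V. LSB = 2.68 V / 2^14 ≈ 163.6 µV.
V_in − V_min = 1.56418 − (0) = 1.56418 V.
Divide by LSB: 1.56418 × 16384/2.68 = 9562.5094.
Truncating gives code 9562.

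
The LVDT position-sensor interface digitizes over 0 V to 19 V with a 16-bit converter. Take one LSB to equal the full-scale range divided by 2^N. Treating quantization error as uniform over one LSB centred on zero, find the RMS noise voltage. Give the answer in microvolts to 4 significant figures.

V_FS = 19 V.
One LSB is 19 V / 65536 = 289.917 µV.
σ_q = LSB/√12 = 289.917 µV/3.4641 = 83.69 µV.

83.69 µV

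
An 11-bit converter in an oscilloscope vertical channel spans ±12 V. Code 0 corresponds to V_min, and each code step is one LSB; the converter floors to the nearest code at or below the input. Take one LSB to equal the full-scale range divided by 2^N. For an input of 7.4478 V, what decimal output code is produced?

1659

The full-scale span is 12 − (-12) = 24 V. LSB = 24 V / 2^11 ≈ 11.72 mV.
(V_in − V_min) × 2^11/range = (7.4478 − (-12)) × 2048/24 = 1659.546.
Floor → code = 1659.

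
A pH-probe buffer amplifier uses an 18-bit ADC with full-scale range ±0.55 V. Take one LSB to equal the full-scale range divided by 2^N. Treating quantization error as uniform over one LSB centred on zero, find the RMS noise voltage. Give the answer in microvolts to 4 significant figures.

Span: 0.55 V − (-0.55 V) = 1.1 V.
LSB = 1.1 V ÷ 2^18 = 1.1/262144 V = 4.19617 µV.
RMS of a uniform error over width LSB is LSB/√12 = 1.211 µV.

1.211 µV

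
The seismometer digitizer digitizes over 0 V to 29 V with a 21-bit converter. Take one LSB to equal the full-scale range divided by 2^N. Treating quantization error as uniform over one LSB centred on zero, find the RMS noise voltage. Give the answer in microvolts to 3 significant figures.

3.99 µV

Full-scale range = 29 V.
LSB = 29 V ÷ 2^21 = 29/2097152 V = 13.828 µV.
RMS of a uniform error over width LSB is LSB/√12 = 3.99 µV.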